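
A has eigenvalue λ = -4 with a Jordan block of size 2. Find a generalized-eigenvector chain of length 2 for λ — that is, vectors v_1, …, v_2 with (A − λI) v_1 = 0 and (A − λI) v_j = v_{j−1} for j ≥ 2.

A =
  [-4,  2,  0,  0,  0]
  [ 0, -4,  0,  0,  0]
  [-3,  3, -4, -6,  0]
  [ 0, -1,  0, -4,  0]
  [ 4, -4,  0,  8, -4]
A Jordan chain for λ = -4 of length 2:
v_1 = (0, 0, -3, 0, 4)ᵀ
v_2 = (1, 0, 0, 0, 0)ᵀ

Let N = A − (-4)·I. We want v_2 with N^2 v_2 = 0 but N^1 v_2 ≠ 0; then v_{j-1} := N · v_j for j = 2, …, 2.

Pick v_2 = (1, 0, 0, 0, 0)ᵀ.
Then v_1 = N · v_2 = (0, 0, -3, 0, 4)ᵀ.

Sanity check: (A − (-4)·I) v_1 = (0, 0, 0, 0, 0)ᵀ = 0. ✓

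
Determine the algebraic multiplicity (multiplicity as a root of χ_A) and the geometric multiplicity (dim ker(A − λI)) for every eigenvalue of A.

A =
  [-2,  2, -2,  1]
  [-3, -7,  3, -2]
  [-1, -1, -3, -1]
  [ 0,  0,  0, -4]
λ = -4: alg = 4, geom = 2

Step 1 — factor the characteristic polynomial to read off the algebraic multiplicities:
  χ_A(x) = (x + 4)^4

Step 2 — compute geometric multiplicities via the rank-nullity identity g(λ) = n − rank(A − λI):
  rank(A − (-4)·I) = 2, so dim ker(A − (-4)·I) = n − 2 = 2

Summary:
  λ = -4: algebraic multiplicity = 4, geometric multiplicity = 2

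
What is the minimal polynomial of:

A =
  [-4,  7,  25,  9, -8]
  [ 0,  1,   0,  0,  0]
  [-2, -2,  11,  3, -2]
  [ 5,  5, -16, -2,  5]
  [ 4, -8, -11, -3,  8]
x^3 - 9*x^2 + 24*x - 16

The characteristic polynomial is χ_A(x) = (x - 4)^3*(x - 1)^2, so the eigenvalues are known. The minimal polynomial is
  m_A(x) = Π_λ (x − λ)^{k_λ}
where k_λ is the size of the *largest* Jordan block for λ (equivalently, the smallest k with (A − λI)^k v = 0 for every generalised eigenvector v of λ).

  λ = 1: largest Jordan block has size 1, contributing (x − 1)
  λ = 4: largest Jordan block has size 2, contributing (x − 4)^2

So m_A(x) = (x - 4)^2*(x - 1) = x^3 - 9*x^2 + 24*x - 16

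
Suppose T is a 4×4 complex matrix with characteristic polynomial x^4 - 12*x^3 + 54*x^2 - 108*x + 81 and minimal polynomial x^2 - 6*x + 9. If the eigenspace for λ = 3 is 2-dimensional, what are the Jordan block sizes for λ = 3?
Block sizes for λ = 3: [2, 2]

Step 1 — from the characteristic polynomial, algebraic multiplicity of λ = 3 is 4. From dim ker(T − (3)·I) = 2, there are exactly 2 Jordan blocks for λ = 3.
Step 2 — from the minimal polynomial, the factor (x − 3)^2 tells us the largest block for λ = 3 has size 2.
Step 3 — with total size 4, 2 blocks, and largest block 2, the block sizes (in nonincreasing order) are [2, 2].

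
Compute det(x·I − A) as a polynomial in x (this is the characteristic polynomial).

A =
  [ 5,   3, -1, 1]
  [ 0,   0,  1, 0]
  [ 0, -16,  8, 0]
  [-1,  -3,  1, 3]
x^4 - 16*x^3 + 96*x^2 - 256*x + 256

Expanding det(x·I − A) (e.g. by cofactor expansion or by noting that A is similar to its Jordan form J, which has the same characteristic polynomial as A) gives
  χ_A(x) = x^4 - 16*x^3 + 96*x^2 - 256*x + 256
which factors as (x - 4)^4. The eigenvalues (with algebraic multiplicities) are λ = 4 with multiplicity 4.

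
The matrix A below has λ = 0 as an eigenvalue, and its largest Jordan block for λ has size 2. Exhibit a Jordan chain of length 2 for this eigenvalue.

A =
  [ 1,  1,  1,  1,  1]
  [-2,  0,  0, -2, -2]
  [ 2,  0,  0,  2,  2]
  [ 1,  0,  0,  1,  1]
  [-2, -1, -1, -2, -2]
A Jordan chain for λ = 0 of length 2:
v_1 = (1, -2, 2, 1, -2)ᵀ
v_2 = (1, 0, 0, 0, 0)ᵀ

Let N = A − (0)·I. We want v_2 with N^2 v_2 = 0 but N^1 v_2 ≠ 0; then v_{j-1} := N · v_j for j = 2, …, 2.

Pick v_2 = (1, 0, 0, 0, 0)ᵀ.
Then v_1 = N · v_2 = (1, -2, 2, 1, -2)ᵀ.

Sanity check: (A − (0)·I) v_1 = (0, 0, 0, 0, 0)ᵀ = 0. ✓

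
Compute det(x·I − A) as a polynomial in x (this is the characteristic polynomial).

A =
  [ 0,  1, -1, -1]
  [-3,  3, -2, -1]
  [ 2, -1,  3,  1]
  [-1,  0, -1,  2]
x^4 - 8*x^3 + 24*x^2 - 32*x + 16

Expanding det(x·I − A) (e.g. by cofactor expansion or by noting that A is similar to its Jordan form J, which has the same characteristic polynomial as A) gives
  χ_A(x) = x^4 - 8*x^3 + 24*x^2 - 32*x + 16
which factors as (x - 2)^4. The eigenvalues (with algebraic multiplicities) are λ = 2 with multiplicity 4.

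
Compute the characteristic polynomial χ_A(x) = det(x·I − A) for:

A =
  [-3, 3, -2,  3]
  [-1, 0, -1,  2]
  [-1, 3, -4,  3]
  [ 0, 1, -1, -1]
x^4 + 8*x^3 + 24*x^2 + 32*x + 16

Expanding det(x·I − A) (e.g. by cofactor expansion or by noting that A is similar to its Jordan form J, which has the same characteristic polynomial as A) gives
  χ_A(x) = x^4 + 8*x^3 + 24*x^2 + 32*x + 16
which factors as (x + 2)^4. The eigenvalues (with algebraic multiplicities) are λ = -2 with multiplicity 4.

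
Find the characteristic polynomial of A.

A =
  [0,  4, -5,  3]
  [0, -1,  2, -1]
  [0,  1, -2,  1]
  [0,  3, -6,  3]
x^4

Expanding det(x·I − A) (e.g. by cofactor expansion or by noting that A is similar to its Jordan form J, which has the same characteristic polynomial as A) gives
  χ_A(x) = x^4
which factors as x^4. The eigenvalues (with algebraic multiplicities) are λ = 0 with multiplicity 4.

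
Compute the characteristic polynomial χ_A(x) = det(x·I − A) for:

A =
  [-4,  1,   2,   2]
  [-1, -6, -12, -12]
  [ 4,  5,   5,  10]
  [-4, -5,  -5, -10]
x^4 + 15*x^3 + 75*x^2 + 125*x

Expanding det(x·I − A) (e.g. by cofactor expansion or by noting that A is similar to its Jordan form J, which has the same characteristic polynomial as A) gives
  χ_A(x) = x^4 + 15*x^3 + 75*x^2 + 125*x
which factors as x*(x + 5)^3. The eigenvalues (with algebraic multiplicities) are λ = -5 with multiplicity 3, λ = 0 with multiplicity 1.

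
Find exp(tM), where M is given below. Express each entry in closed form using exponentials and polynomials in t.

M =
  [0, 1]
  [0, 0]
e^{tM} =
  [1, t]
  [0, 1]

Strategy: write M = P · J · P⁻¹ where J is a Jordan canonical form, so e^{tM} = P · e^{tJ} · P⁻¹, and e^{tJ} can be computed block-by-block.

M has Jordan form
J =
  [0, 1]
  [0, 0]
(up to reordering of blocks).

Per-block formulas:
  For a 2×2 Jordan block J_2(0): exp(t · J_2(0)) = e^(0t)·(I + t·N), where N is the 2×2 nilpotent shift.

After assembling e^{tJ} and conjugating by P, we get:

e^{tM} =
  [1, t]
  [0, 1]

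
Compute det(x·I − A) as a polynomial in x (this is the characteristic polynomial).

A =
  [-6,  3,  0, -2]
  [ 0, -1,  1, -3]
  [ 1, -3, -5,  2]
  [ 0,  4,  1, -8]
x^4 + 20*x^3 + 150*x^2 + 500*x + 625

Expanding det(x·I − A) (e.g. by cofactor expansion or by noting that A is similar to its Jordan form J, which has the same characteristic polynomial as A) gives
  χ_A(x) = x^4 + 20*x^3 + 150*x^2 + 500*x + 625
which factors as (x + 5)^4. The eigenvalues (with algebraic multiplicities) are λ = -5 with multiplicity 4.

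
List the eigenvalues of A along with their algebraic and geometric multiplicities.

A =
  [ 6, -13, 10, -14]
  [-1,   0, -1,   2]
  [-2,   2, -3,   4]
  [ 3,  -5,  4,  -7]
λ = -1: alg = 4, geom = 2

Step 1 — factor the characteristic polynomial to read off the algebraic multiplicities:
  χ_A(x) = (x + 1)^4

Step 2 — compute geometric multiplicities via the rank-nullity identity g(λ) = n − rank(A − λI):
  rank(A − (-1)·I) = 2, so dim ker(A − (-1)·I) = n − 2 = 2

Summary:
  λ = -1: algebraic multiplicity = 4, geometric multiplicity = 2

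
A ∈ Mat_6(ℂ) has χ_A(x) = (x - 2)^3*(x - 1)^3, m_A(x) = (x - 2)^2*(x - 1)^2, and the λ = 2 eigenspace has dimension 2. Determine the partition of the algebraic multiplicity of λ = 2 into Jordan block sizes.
Block sizes for λ = 2: [2, 1]

Step 1 — from the characteristic polynomial, algebraic multiplicity of λ = 2 is 3. From dim ker(A − (2)·I) = 2, there are exactly 2 Jordan blocks for λ = 2.
Step 2 — from the minimal polynomial, the factor (x − 2)^2 tells us the largest block for λ = 2 has size 2.
Step 3 — with total size 3, 2 blocks, and largest block 2, the block sizes (in nonincreasing order) are [2, 1].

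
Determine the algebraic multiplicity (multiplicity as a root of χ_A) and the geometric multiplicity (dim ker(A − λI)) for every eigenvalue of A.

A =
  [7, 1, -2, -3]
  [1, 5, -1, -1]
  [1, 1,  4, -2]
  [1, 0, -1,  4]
λ = 5: alg = 4, geom = 2

Step 1 — factor the characteristic polynomial to read off the algebraic multiplicities:
  χ_A(x) = (x - 5)^4

Step 2 — compute geometric multiplicities via the rank-nullity identity g(λ) = n − rank(A − λI):
  rank(A − (5)·I) = 2, so dim ker(A − (5)·I) = n − 2 = 2

Summary:
  λ = 5: algebraic multiplicity = 4, geometric multiplicity = 2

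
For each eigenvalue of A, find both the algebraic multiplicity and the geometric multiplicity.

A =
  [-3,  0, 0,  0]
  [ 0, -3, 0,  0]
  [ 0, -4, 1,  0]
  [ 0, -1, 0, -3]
λ = -3: alg = 3, geom = 2; λ = 1: alg = 1, geom = 1

Step 1 — factor the characteristic polynomial to read off the algebraic multiplicities:
  χ_A(x) = (x - 1)*(x + 3)^3

Step 2 — compute geometric multiplicities via the rank-nullity identity g(λ) = n − rank(A − λI):
  rank(A − (-3)·I) = 2, so dim ker(A − (-3)·I) = n − 2 = 2
  rank(A − (1)·I) = 3, so dim ker(A − (1)·I) = n − 3 = 1

Summary:
  λ = -3: algebraic multiplicity = 3, geometric multiplicity = 2
  λ = 1: algebraic multiplicity = 1, geometric multiplicity = 1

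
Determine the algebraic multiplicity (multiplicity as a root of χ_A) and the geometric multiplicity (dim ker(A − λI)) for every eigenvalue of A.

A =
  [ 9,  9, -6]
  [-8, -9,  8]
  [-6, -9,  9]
λ = 3: alg = 3, geom = 2

Step 1 — factor the characteristic polynomial to read off the algebraic multiplicities:
  χ_A(x) = (x - 3)^3

Step 2 — compute geometric multiplicities via the rank-nullity identity g(λ) = n − rank(A − λI):
  rank(A − (3)·I) = 1, so dim ker(A − (3)·I) = n − 1 = 2

Summary:
  λ = 3: algebraic multiplicity = 3, geometric multiplicity = 2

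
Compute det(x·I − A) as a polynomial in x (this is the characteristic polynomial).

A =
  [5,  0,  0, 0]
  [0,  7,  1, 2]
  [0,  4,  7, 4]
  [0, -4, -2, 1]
x^4 - 20*x^3 + 150*x^2 - 500*x + 625

Expanding det(x·I − A) (e.g. by cofactor expansion or by noting that A is similar to its Jordan form J, which has the same characteristic polynomial as A) gives
  χ_A(x) = x^4 - 20*x^3 + 150*x^2 - 500*x + 625
which factors as (x - 5)^4. The eigenvalues (with algebraic multiplicities) are λ = 5 with multiplicity 4.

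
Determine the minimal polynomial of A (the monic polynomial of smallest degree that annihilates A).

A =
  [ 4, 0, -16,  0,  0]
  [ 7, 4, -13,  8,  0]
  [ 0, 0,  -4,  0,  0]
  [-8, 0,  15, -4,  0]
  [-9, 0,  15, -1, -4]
x^5 + 4*x^4 - 32*x^3 - 128*x^2 + 256*x + 1024

The characteristic polynomial is χ_A(x) = (x - 4)^2*(x + 4)^3, so the eigenvalues are known. The minimal polynomial is
  m_A(x) = Π_λ (x − λ)^{k_λ}
where k_λ is the size of the *largest* Jordan block for λ (equivalently, the smallest k with (A − λI)^k v = 0 for every generalised eigenvector v of λ).

  λ = -4: largest Jordan block has size 3, contributing (x + 4)^3
  λ = 4: largest Jordan block has size 2, contributing (x − 4)^2

So m_A(x) = (x - 4)^2*(x + 4)^3 = x^5 + 4*x^4 - 32*x^3 - 128*x^2 + 256*x + 1024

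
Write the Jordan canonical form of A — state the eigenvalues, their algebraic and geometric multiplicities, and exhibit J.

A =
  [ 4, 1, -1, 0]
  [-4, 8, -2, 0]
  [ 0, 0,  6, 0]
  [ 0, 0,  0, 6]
J_2(6) ⊕ J_1(6) ⊕ J_1(6)

The characteristic polynomial is
  det(x·I − A) = x^4 - 24*x^3 + 216*x^2 - 864*x + 1296 = (x - 6)^4

Eigenvalues and multiplicities (the geometric multiplicity of λ is n − rank(A − λI), which equals the number of Jordan blocks for λ):
  λ = 6: algebraic multiplicity = 4, geometric multiplicity = 3

Determining the block sizes for each eigenvalue:
  λ = 6: 3 blocks summing to 4 forces exactly one block of size 2 and the rest size 1 → block sizes [2, 1, 1]

Assembling the blocks gives a Jordan form
J =
  [6, 1, 0, 0]
  [0, 6, 0, 0]
  [0, 0, 6, 0]
  [0, 0, 0, 6]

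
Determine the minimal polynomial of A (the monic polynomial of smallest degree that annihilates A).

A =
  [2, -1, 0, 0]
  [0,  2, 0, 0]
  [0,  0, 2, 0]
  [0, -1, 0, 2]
x^2 - 4*x + 4

The characteristic polynomial is χ_A(x) = (x - 2)^4, so the eigenvalues are known. The minimal polynomial is
  m_A(x) = Π_λ (x − λ)^{k_λ}
where k_λ is the size of the *largest* Jordan block for λ (equivalently, the smallest k with (A − λI)^k v = 0 for every generalised eigenvector v of λ).

  λ = 2: largest Jordan block has size 2, contributing (x − 2)^2

So m_A(x) = (x - 2)^2 = x^2 - 4*x + 4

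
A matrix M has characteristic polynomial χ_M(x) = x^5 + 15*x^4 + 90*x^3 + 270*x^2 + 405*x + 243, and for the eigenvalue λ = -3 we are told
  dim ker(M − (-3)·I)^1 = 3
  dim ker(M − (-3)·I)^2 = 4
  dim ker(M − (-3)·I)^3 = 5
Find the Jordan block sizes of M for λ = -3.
Block sizes for λ = -3: [3, 1, 1]

From the dimensions of kernels of powers, the number of Jordan blocks of size at least j is d_j − d_{j−1} where d_j = dim ker(N^j) (with d_0 = 0). Computing the differences gives [3, 1, 1].
The number of blocks of size exactly k is (#blocks of size ≥ k) − (#blocks of size ≥ k + 1), so the partition is: 2 block(s) of size 1, 1 block(s) of size 3.
In nonincreasing order the block sizes are [3, 1, 1].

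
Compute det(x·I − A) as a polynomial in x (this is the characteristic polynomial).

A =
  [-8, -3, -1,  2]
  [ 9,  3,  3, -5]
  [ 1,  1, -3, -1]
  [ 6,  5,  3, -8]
x^4 + 16*x^3 + 96*x^2 + 256*x + 256

Expanding det(x·I − A) (e.g. by cofactor expansion or by noting that A is similar to its Jordan form J, which has the same characteristic polynomial as A) gives
  χ_A(x) = x^4 + 16*x^3 + 96*x^2 + 256*x + 256
which factors as (x + 4)^4. The eigenvalues (with algebraic multiplicities) are λ = -4 with multiplicity 4.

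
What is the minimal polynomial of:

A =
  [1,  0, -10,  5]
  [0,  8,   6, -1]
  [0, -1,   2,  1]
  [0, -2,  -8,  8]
x^4 - 19*x^3 + 126*x^2 - 324*x + 216

The characteristic polynomial is χ_A(x) = (x - 6)^3*(x - 1), so the eigenvalues are known. The minimal polynomial is
  m_A(x) = Π_λ (x − λ)^{k_λ}
where k_λ is the size of the *largest* Jordan block for λ (equivalently, the smallest k with (A − λI)^k v = 0 for every generalised eigenvector v of λ).

  λ = 1: largest Jordan block has size 1, contributing (x − 1)
  λ = 6: largest Jordan block has size 3, contributing (x − 6)^3

So m_A(x) = (x - 6)^3*(x - 1) = x^4 - 19*x^3 + 126*x^2 - 324*x + 216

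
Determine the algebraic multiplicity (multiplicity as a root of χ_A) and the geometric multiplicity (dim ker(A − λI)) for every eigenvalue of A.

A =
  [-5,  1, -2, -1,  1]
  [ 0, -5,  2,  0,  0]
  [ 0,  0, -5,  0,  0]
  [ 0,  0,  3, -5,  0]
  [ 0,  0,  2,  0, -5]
λ = -5: alg = 5, geom = 3

Step 1 — factor the characteristic polynomial to read off the algebraic multiplicities:
  χ_A(x) = (x + 5)^5

Step 2 — compute geometric multiplicities via the rank-nullity identity g(λ) = n − rank(A − λI):
  rank(A − (-5)·I) = 2, so dim ker(A − (-5)·I) = n − 2 = 3

Summary:
  λ = -5: algebraic multiplicity = 5, geometric multiplicity = 3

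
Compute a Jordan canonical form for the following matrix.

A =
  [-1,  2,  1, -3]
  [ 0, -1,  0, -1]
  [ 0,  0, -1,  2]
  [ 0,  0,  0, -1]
J_2(-1) ⊕ J_2(-1)

The characteristic polynomial is
  det(x·I − A) = x^4 + 4*x^3 + 6*x^2 + 4*x + 1 = (x + 1)^4

Eigenvalues and multiplicities (the geometric multiplicity of λ is n − rank(A − λI), which equals the number of Jordan blocks for λ):
  λ = -1: algebraic multiplicity = 4, geometric multiplicity = 2

Determining the block sizes for each eigenvalue:
  λ = -1: with am = 4 and gm = 2, the partition is not yet determined (e.g. several partitions of 4 into 2 parts exist). Let N = A − (-1)·I. Computing rank(N^1) = 2, rank(N^2) = 0; the number of blocks of size ≥ j is rank(N^{j−1}) − rank(N^j), giving [2, 2]. So we have 2 block(s) of size 2 → block sizes [2, 2]

Assembling the blocks gives a Jordan form
J =
  [-1,  1,  0,  0]
  [ 0, -1,  0,  0]
  [ 0,  0, -1,  1]
  [ 0,  0,  0, -1]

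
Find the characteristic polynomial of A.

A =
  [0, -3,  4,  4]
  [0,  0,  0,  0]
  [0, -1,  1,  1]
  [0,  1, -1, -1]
x^4

Expanding det(x·I − A) (e.g. by cofactor expansion or by noting that A is similar to its Jordan form J, which has the same characteristic polynomial as A) gives
  χ_A(x) = x^4
which factors as x^4. The eigenvalues (with algebraic multiplicities) are λ = 0 with multiplicity 4.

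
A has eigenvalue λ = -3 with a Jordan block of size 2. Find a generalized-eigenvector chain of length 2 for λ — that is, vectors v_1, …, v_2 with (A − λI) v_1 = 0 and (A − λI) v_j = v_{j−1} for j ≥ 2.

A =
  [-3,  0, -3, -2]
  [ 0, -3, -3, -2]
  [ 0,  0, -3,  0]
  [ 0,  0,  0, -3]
A Jordan chain for λ = -3 of length 2:
v_1 = (-3, -3, 0, 0)ᵀ
v_2 = (0, 0, 1, 0)ᵀ

Let N = A − (-3)·I. We want v_2 with N^2 v_2 = 0 but N^1 v_2 ≠ 0; then v_{j-1} := N · v_j for j = 2, …, 2.

Pick v_2 = (0, 0, 1, 0)ᵀ.
Then v_1 = N · v_2 = (-3, -3, 0, 0)ᵀ.

Sanity check: (A − (-3)·I) v_1 = (0, 0, 0, 0)ᵀ = 0. ✓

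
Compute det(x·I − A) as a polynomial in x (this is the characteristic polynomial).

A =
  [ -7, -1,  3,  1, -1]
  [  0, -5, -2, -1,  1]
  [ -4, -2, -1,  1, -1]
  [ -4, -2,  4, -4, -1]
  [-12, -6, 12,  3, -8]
x^5 + 25*x^4 + 250*x^3 + 1250*x^2 + 3125*x + 3125

Expanding det(x·I − A) (e.g. by cofactor expansion or by noting that A is similar to its Jordan form J, which has the same characteristic polynomial as A) gives
  χ_A(x) = x^5 + 25*x^4 + 250*x^3 + 1250*x^2 + 3125*x + 3125
which factors as (x + 5)^5. The eigenvalues (with algebraic multiplicities) are λ = -5 with multiplicity 5.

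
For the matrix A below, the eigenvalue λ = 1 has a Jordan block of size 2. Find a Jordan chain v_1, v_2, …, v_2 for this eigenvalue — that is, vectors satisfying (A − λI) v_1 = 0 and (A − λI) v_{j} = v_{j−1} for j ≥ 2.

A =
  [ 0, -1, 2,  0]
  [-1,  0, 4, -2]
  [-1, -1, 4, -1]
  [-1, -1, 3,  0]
A Jordan chain for λ = 1 of length 2:
v_1 = (-1, -1, -1, -1)ᵀ
v_2 = (1, 0, 0, 0)ᵀ

Let N = A − (1)·I. We want v_2 with N^2 v_2 = 0 but N^1 v_2 ≠ 0; then v_{j-1} := N · v_j for j = 2, …, 2.

Pick v_2 = (1, 0, 0, 0)ᵀ.
Then v_1 = N · v_2 = (-1, -1, -1, -1)ᵀ.

Sanity check: (A − (1)·I) v_1 = (0, 0, 0, 0)ᵀ = 0. ✓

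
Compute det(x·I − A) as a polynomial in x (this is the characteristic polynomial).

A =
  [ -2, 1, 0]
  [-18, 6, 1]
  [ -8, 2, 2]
x^3 - 6*x^2 + 12*x - 8

Expanding det(x·I − A) (e.g. by cofactor expansion or by noting that A is similar to its Jordan form J, which has the same characteristic polynomial as A) gives
  χ_A(x) = x^3 - 6*x^2 + 12*x - 8
which factors as (x - 2)^3. The eigenvalues (with algebraic multiplicities) are λ = 2 with multiplicity 3.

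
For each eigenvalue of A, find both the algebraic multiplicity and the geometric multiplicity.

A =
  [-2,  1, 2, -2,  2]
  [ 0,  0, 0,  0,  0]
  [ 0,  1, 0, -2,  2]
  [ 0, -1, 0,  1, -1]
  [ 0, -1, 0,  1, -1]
λ = -2: alg = 1, geom = 1; λ = 0: alg = 4, geom = 2

Step 1 — factor the characteristic polynomial to read off the algebraic multiplicities:
  χ_A(x) = x^4*(x + 2)

Step 2 — compute geometric multiplicities via the rank-nullity identity g(λ) = n − rank(A − λI):
  rank(A − (-2)·I) = 4, so dim ker(A − (-2)·I) = n − 4 = 1
  rank(A − (0)·I) = 3, so dim ker(A − (0)·I) = n − 3 = 2

Summary:
  λ = -2: algebraic multiplicity = 1, geometric multiplicity = 1
  λ = 0: algebraic multiplicity = 4, geometric multiplicity = 2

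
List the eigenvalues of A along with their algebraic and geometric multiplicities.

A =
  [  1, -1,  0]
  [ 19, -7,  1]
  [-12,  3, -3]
λ = -3: alg = 3, geom = 1

Step 1 — factor the characteristic polynomial to read off the algebraic multiplicities:
  χ_A(x) = (x + 3)^3

Step 2 — compute geometric multiplicities via the rank-nullity identity g(λ) = n − rank(A − λI):
  rank(A − (-3)·I) = 2, so dim ker(A − (-3)·I) = n − 2 = 1

Summary:
  λ = -3: algebraic multiplicity = 3, geometric multiplicity = 1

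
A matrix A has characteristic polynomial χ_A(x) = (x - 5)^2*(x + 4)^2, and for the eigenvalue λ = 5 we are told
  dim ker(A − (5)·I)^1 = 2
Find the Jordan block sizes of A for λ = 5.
Block sizes for λ = 5: [1, 1]

From the dimensions of kernels of powers, the number of Jordan blocks of size at least j is d_j − d_{j−1} where d_j = dim ker(N^j) (with d_0 = 0). Computing the differences gives [2].
The number of blocks of size exactly k is (#blocks of size ≥ k) − (#blocks of size ≥ k + 1), so the partition is: 2 block(s) of size 1.
In nonincreasing order the block sizes are [1, 1].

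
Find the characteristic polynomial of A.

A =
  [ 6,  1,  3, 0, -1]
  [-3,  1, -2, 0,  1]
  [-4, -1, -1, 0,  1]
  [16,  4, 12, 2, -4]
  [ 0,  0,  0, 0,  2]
x^5 - 10*x^4 + 40*x^3 - 80*x^2 + 80*x - 32

Expanding det(x·I − A) (e.g. by cofactor expansion or by noting that A is similar to its Jordan form J, which has the same characteristic polynomial as A) gives
  χ_A(x) = x^5 - 10*x^4 + 40*x^3 - 80*x^2 + 80*x - 32
which factors as (x - 2)^5. The eigenvalues (with algebraic multiplicities) are λ = 2 with multiplicity 5.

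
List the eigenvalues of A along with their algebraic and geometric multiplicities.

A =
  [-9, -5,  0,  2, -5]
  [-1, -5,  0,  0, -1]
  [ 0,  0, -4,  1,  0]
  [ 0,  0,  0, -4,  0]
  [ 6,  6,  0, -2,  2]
λ = -4: alg = 5, geom = 3

Step 1 — factor the characteristic polynomial to read off the algebraic multiplicities:
  χ_A(x) = (x + 4)^5

Step 2 — compute geometric multiplicities via the rank-nullity identity g(λ) = n − rank(A − λI):
  rank(A − (-4)·I) = 2, so dim ker(A − (-4)·I) = n − 2 = 3

Summary:
  λ = -4: algebraic multiplicity = 5, geometric multiplicity = 3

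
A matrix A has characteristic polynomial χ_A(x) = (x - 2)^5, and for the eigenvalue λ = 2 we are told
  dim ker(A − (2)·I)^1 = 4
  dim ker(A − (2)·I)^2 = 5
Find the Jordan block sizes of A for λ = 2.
Block sizes for λ = 2: [2, 1, 1, 1]

From the dimensions of kernels of powers, the number of Jordan blocks of size at least j is d_j − d_{j−1} where d_j = dim ker(N^j) (with d_0 = 0). Computing the differences gives [4, 1].
The number of blocks of size exactly k is (#blocks of size ≥ k) − (#blocks of size ≥ k + 1), so the partition is: 3 block(s) of size 1, 1 block(s) of size 2.
In nonincreasing order the block sizes are [2, 1, 1, 1].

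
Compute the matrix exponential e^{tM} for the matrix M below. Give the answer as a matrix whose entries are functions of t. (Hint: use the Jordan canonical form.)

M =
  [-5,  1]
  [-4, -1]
e^{tM} =
  [-2*t*exp(-3*t) + exp(-3*t), t*exp(-3*t)]
  [-4*t*exp(-3*t), 2*t*exp(-3*t) + exp(-3*t)]

Strategy: write M = P · J · P⁻¹ where J is a Jordan canonical form, so e^{tM} = P · e^{tJ} · P⁻¹, and e^{tJ} can be computed block-by-block.

M has Jordan form
J =
  [-3,  1]
  [ 0, -3]
(up to reordering of blocks).

Per-block formulas:
  For a 2×2 Jordan block J_2(-3): exp(t · J_2(-3)) = e^(-3t)·(I + t·N), where N is the 2×2 nilpotent shift.

After assembling e^{tJ} and conjugating by P, we get:

e^{tM} =
  [-2*t*exp(-3*t) + exp(-3*t), t*exp(-3*t)]
  [-4*t*exp(-3*t), 2*t*exp(-3*t) + exp(-3*t)]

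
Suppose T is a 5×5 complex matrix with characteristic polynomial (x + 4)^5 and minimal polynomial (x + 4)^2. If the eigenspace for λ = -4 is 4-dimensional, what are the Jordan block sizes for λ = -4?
Block sizes for λ = -4: [2, 1, 1, 1]

Step 1 — from the characteristic polynomial, algebraic multiplicity of λ = -4 is 5. From dim ker(T − (-4)·I) = 4, there are exactly 4 Jordan blocks for λ = -4.
Step 2 — from the minimal polynomial, the factor (x + 4)^2 tells us the largest block for λ = -4 has size 2.
Step 3 — with total size 5, 4 blocks, and largest block 2, the block sizes (in nonincreasing order) are [2, 1, 1, 1].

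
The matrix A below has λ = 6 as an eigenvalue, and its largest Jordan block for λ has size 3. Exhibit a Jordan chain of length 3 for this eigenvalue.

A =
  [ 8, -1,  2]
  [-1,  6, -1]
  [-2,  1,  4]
A Jordan chain for λ = 6 of length 3:
v_1 = (1, 0, -1)ᵀ
v_2 = (2, -1, -2)ᵀ
v_3 = (1, 0, 0)ᵀ

Let N = A − (6)·I. We want v_3 with N^3 v_3 = 0 but N^2 v_3 ≠ 0; then v_{j-1} := N · v_j for j = 3, …, 2.

Pick v_3 = (1, 0, 0)ᵀ.
Then v_2 = N · v_3 = (2, -1, -2)ᵀ.
Then v_1 = N · v_2 = (1, 0, -1)ᵀ.

Sanity check: (A − (6)·I) v_1 = (0, 0, 0)ᵀ = 0. ✓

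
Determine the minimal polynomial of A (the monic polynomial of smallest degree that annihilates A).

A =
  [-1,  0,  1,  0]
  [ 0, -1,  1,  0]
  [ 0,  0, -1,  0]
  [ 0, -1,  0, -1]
x^3 + 3*x^2 + 3*x + 1

The characteristic polynomial is χ_A(x) = (x + 1)^4, so the eigenvalues are known. The minimal polynomial is
  m_A(x) = Π_λ (x − λ)^{k_λ}
where k_λ is the size of the *largest* Jordan block for λ (equivalently, the smallest k with (A − λI)^k v = 0 for every generalised eigenvector v of λ).

  λ = -1: largest Jordan block has size 3, contributing (x + 1)^3

So m_A(x) = (x + 1)^3 = x^3 + 3*x^2 + 3*x + 1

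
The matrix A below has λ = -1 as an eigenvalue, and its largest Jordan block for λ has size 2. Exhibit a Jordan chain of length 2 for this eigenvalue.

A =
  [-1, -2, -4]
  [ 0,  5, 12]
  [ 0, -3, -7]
A Jordan chain for λ = -1 of length 2:
v_1 = (-2, 6, -3)ᵀ
v_2 = (0, 1, 0)ᵀ

Let N = A − (-1)·I. We want v_2 with N^2 v_2 = 0 but N^1 v_2 ≠ 0; then v_{j-1} := N · v_j for j = 2, …, 2.

Pick v_2 = (0, 1, 0)ᵀ.
Then v_1 = N · v_2 = (-2, 6, -3)ᵀ.

Sanity check: (A − (-1)·I) v_1 = (0, 0, 0)ᵀ = 0. ✓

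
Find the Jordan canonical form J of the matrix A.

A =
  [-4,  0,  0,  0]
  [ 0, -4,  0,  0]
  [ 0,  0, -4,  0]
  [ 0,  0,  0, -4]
J_1(-4) ⊕ J_1(-4) ⊕ J_1(-4) ⊕ J_1(-4)

The characteristic polynomial is
  det(x·I − A) = x^4 + 16*x^3 + 96*x^2 + 256*x + 256 = (x + 4)^4

Eigenvalues and multiplicities (the geometric multiplicity of λ is n − rank(A − λI), which equals the number of Jordan blocks for λ):
  λ = -4: algebraic multiplicity = 4, geometric multiplicity = 4

Determining the block sizes for each eigenvalue:
  λ = -4: gm = am = 4, so every block has size 1 → block sizes [1, 1, 1, 1]

Assembling the blocks gives a Jordan form
J =
  [-4,  0,  0,  0]
  [ 0, -4,  0,  0]
  [ 0,  0, -4,  0]
  [ 0,  0,  0, -4]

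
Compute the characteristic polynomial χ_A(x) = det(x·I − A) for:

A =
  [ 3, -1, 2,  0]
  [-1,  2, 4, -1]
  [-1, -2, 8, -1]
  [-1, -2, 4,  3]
x^4 - 16*x^3 + 96*x^2 - 256*x + 256

Expanding det(x·I − A) (e.g. by cofactor expansion or by noting that A is similar to its Jordan form J, which has the same characteristic polynomial as A) gives
  χ_A(x) = x^4 - 16*x^3 + 96*x^2 - 256*x + 256
which factors as (x - 4)^4. The eigenvalues (with algebraic multiplicities) are λ = 4 with multiplicity 4.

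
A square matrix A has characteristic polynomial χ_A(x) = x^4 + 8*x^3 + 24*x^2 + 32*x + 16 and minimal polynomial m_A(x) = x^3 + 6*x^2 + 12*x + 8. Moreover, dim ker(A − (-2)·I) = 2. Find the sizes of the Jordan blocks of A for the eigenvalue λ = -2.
Block sizes for λ = -2: [3, 1]

Step 1 — from the characteristic polynomial, algebraic multiplicity of λ = -2 is 4. From dim ker(A − (-2)·I) = 2, there are exactly 2 Jordan blocks for λ = -2.
Step 2 — from the minimal polynomial, the factor (x + 2)^3 tells us the largest block for λ = -2 has size 3.
Step 3 — with total size 4, 2 blocks, and largest block 3, the block sizes (in nonincreasing order) are [3, 1].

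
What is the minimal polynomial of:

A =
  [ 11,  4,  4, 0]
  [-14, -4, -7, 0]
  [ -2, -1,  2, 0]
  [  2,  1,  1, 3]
x^2 - 6*x + 9

The characteristic polynomial is χ_A(x) = (x - 3)^4, so the eigenvalues are known. The minimal polynomial is
  m_A(x) = Π_λ (x − λ)^{k_λ}
where k_λ is the size of the *largest* Jordan block for λ (equivalently, the smallest k with (A − λI)^k v = 0 for every generalised eigenvector v of λ).

  λ = 3: largest Jordan block has size 2, contributing (x − 3)^2

So m_A(x) = (x - 3)^2 = x^2 - 6*x + 9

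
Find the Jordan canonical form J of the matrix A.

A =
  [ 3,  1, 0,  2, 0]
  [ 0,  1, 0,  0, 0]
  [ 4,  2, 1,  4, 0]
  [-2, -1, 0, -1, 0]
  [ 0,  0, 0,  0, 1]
J_2(1) ⊕ J_1(1) ⊕ J_1(1) ⊕ J_1(1)

The characteristic polynomial is
  det(x·I − A) = x^5 - 5*x^4 + 10*x^3 - 10*x^2 + 5*x - 1 = (x - 1)^5

Eigenvalues and multiplicities (the geometric multiplicity of λ is n − rank(A − λI), which equals the number of Jordan blocks for λ):
  λ = 1: algebraic multiplicity = 5, geometric multiplicity = 4

Determining the block sizes for each eigenvalue:
  λ = 1: 4 blocks summing to 5 forces exactly one block of size 2 and the rest size 1 → block sizes [2, 1, 1, 1]

Assembling the blocks gives a Jordan form
J =
  [1, 1, 0, 0, 0]
  [0, 1, 0, 0, 0]
  [0, 0, 1, 0, 0]
  [0, 0, 0, 1, 0]
  [0, 0, 0, 0, 1]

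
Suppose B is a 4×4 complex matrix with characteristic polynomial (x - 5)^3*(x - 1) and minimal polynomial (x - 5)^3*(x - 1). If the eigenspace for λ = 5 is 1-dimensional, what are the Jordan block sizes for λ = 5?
Block sizes for λ = 5: [3]

Step 1 — from the characteristic polynomial, algebraic multiplicity of λ = 5 is 3. From dim ker(B − (5)·I) = 1, there are exactly 1 Jordan blocks for λ = 5.
Step 2 — from the minimal polynomial, the factor (x − 5)^3 tells us the largest block for λ = 5 has size 3.
Step 3 — with total size 3, 1 blocks, and largest block 3, the block sizes (in nonincreasing order) are [3].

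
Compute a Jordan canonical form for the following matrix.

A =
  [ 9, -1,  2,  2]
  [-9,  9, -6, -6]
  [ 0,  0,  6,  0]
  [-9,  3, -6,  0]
J_2(6) ⊕ J_1(6) ⊕ J_1(6)

The characteristic polynomial is
  det(x·I − A) = x^4 - 24*x^3 + 216*x^2 - 864*x + 1296 = (x - 6)^4

Eigenvalues and multiplicities (the geometric multiplicity of λ is n − rank(A − λI), which equals the number of Jordan blocks for λ):
  λ = 6: algebraic multiplicity = 4, geometric multiplicity = 3

Determining the block sizes for each eigenvalue:
  λ = 6: 3 blocks summing to 4 forces exactly one block of size 2 and the rest size 1 → block sizes [2, 1, 1]

Assembling the blocks gives a Jordan form
J =
  [6, 1, 0, 0]
  [0, 6, 0, 0]
  [0, 0, 6, 0]
  [0, 0, 0, 6]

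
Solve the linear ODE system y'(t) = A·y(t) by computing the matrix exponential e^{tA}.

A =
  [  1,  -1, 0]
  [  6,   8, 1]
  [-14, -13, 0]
e^{tA} =
  [-t^2*exp(3*t) - 2*t*exp(3*t) + exp(3*t), -3*t^2*exp(3*t)/2 - t*exp(3*t), -t^2*exp(3*t)/2]
  [2*t^2*exp(3*t) + 6*t*exp(3*t), 3*t^2*exp(3*t) + 5*t*exp(3*t) + exp(3*t), t^2*exp(3*t) + t*exp(3*t)]
  [-4*t^2*exp(3*t) - 14*t*exp(3*t), -6*t^2*exp(3*t) - 13*t*exp(3*t), -2*t^2*exp(3*t) - 3*t*exp(3*t) + exp(3*t)]

Strategy: write A = P · J · P⁻¹ where J is a Jordan canonical form, so e^{tA} = P · e^{tJ} · P⁻¹, and e^{tJ} can be computed block-by-block.

A has Jordan form
J =
  [3, 1, 0]
  [0, 3, 1]
  [0, 0, 3]
(up to reordering of blocks).

Per-block formulas:
  For a 3×3 Jordan block J_3(3): exp(t · J_3(3)) = e^(3t)·(I + t·N + (t^2/2)·N^2), where N is the 3×3 nilpotent shift.

After assembling e^{tJ} and conjugating by P, we get:

e^{tA} =
  [-t^2*exp(3*t) - 2*t*exp(3*t) + exp(3*t), -3*t^2*exp(3*t)/2 - t*exp(3*t), -t^2*exp(3*t)/2]
  [2*t^2*exp(3*t) + 6*t*exp(3*t), 3*t^2*exp(3*t) + 5*t*exp(3*t) + exp(3*t), t^2*exp(3*t) + t*exp(3*t)]
  [-4*t^2*exp(3*t) - 14*t*exp(3*t), -6*t^2*exp(3*t) - 13*t*exp(3*t), -2*t^2*exp(3*t) - 3*t*exp(3*t) + exp(3*t)]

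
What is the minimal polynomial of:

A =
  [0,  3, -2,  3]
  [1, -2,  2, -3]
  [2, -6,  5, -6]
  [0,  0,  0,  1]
x^2 - 2*x + 1

The characteristic polynomial is χ_A(x) = (x - 1)^4, so the eigenvalues are known. The minimal polynomial is
  m_A(x) = Π_λ (x − λ)^{k_λ}
where k_λ is the size of the *largest* Jordan block for λ (equivalently, the smallest k with (A − λI)^k v = 0 for every generalised eigenvector v of λ).

  λ = 1: largest Jordan block has size 2, contributing (x − 1)^2

So m_A(x) = (x - 1)^2 = x^2 - 2*x + 1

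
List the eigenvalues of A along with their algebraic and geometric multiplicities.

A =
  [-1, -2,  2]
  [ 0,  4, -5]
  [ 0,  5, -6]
λ = -1: alg = 3, geom = 2

Step 1 — factor the characteristic polynomial to read off the algebraic multiplicities:
  χ_A(x) = (x + 1)^3

Step 2 — compute geometric multiplicities via the rank-nullity identity g(λ) = n − rank(A − λI):
  rank(A − (-1)·I) = 1, so dim ker(A − (-1)·I) = n − 1 = 2

Summary:
  λ = -1: algebraic multiplicity = 3, geometric multiplicity = 2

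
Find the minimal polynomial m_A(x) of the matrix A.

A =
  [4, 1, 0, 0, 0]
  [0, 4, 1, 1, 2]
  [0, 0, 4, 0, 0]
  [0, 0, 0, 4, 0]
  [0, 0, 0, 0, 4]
x^3 - 12*x^2 + 48*x - 64

The characteristic polynomial is χ_A(x) = (x - 4)^5, so the eigenvalues are known. The minimal polynomial is
  m_A(x) = Π_λ (x − λ)^{k_λ}
where k_λ is the size of the *largest* Jordan block for λ (equivalently, the smallest k with (A − λI)^k v = 0 for every generalised eigenvector v of λ).

  λ = 4: largest Jordan block has size 3, contributing (x − 4)^3

So m_A(x) = (x - 4)^3 = x^3 - 12*x^2 + 48*x - 64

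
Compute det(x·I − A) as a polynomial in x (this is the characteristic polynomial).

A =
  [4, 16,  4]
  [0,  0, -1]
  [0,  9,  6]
x^3 - 10*x^2 + 33*x - 36

Expanding det(x·I − A) (e.g. by cofactor expansion or by noting that A is similar to its Jordan form J, which has the same characteristic polynomial as A) gives
  χ_A(x) = x^3 - 10*x^2 + 33*x - 36
which factors as (x - 4)*(x - 3)^2. The eigenvalues (with algebraic multiplicities) are λ = 3 with multiplicity 2, λ = 4 with multiplicity 1.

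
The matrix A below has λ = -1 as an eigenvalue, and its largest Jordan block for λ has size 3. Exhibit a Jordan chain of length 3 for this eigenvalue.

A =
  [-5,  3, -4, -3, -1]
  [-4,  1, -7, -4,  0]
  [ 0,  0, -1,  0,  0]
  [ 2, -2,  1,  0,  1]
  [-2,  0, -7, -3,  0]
A Jordan chain for λ = -1 of length 3:
v_1 = (-1, -2, 0, 0, -2)ᵀ
v_2 = (-4, -7, 0, 1, -7)ᵀ
v_3 = (0, 0, 1, 0, 0)ᵀ

Let N = A − (-1)·I. We want v_3 with N^3 v_3 = 0 but N^2 v_3 ≠ 0; then v_{j-1} := N · v_j for j = 3, …, 2.

Pick v_3 = (0, 0, 1, 0, 0)ᵀ.
Then v_2 = N · v_3 = (-4, -7, 0, 1, -7)ᵀ.
Then v_1 = N · v_2 = (-1, -2, 0, 0, -2)ᵀ.

Sanity check: (A − (-1)·I) v_1 = (0, 0, 0, 0, 0)ᵀ = 0. ✓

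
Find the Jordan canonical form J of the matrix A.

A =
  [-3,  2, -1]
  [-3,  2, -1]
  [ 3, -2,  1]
J_2(0) ⊕ J_1(0)

The characteristic polynomial is
  det(x·I − A) = x^3

Eigenvalues and multiplicities (the geometric multiplicity of λ is n − rank(A − λI), which equals the number of Jordan blocks for λ):
  λ = 0: algebraic multiplicity = 3, geometric multiplicity = 2

Determining the block sizes for each eigenvalue:
  λ = 0: 2 blocks summing to 3 forces exactly one block of size 2 and the rest size 1 → block sizes [2, 1]

Assembling the blocks gives a Jordan form
J =
  [0, 1, 0]
  [0, 0, 0]
  [0, 0, 0]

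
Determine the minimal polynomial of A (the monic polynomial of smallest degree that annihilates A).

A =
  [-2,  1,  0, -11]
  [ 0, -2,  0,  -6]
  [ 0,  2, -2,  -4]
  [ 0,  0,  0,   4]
x^3 - 12*x - 16

The characteristic polynomial is χ_A(x) = (x - 4)*(x + 2)^3, so the eigenvalues are known. The minimal polynomial is
  m_A(x) = Π_λ (x − λ)^{k_λ}
where k_λ is the size of the *largest* Jordan block for λ (equivalently, the smallest k with (A − λI)^k v = 0 for every generalised eigenvector v of λ).

  λ = -2: largest Jordan block has size 2, contributing (x + 2)^2
  λ = 4: largest Jordan block has size 1, contributing (x − 4)

So m_A(x) = (x - 4)*(x + 2)^2 = x^3 - 12*x - 16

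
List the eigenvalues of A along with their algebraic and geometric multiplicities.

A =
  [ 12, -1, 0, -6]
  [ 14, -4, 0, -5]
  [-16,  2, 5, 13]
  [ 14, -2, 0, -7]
λ = -2: alg = 2, geom = 1; λ = 5: alg = 2, geom = 1

Step 1 — factor the characteristic polynomial to read off the algebraic multiplicities:
  χ_A(x) = (x - 5)^2*(x + 2)^2

Step 2 — compute geometric multiplicities via the rank-nullity identity g(λ) = n − rank(A − λI):
  rank(A − (-2)·I) = 3, so dim ker(A − (-2)·I) = n − 3 = 1
  rank(A − (5)·I) = 3, so dim ker(A − (5)·I) = n − 3 = 1

Summary:
  λ = -2: algebraic multiplicity = 2, geometric multiplicity = 1
  λ = 5: algebraic multiplicity = 2, geometric multiplicity = 1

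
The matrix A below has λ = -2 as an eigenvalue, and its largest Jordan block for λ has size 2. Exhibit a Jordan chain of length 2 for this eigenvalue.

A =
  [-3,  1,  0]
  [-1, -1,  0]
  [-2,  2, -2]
A Jordan chain for λ = -2 of length 2:
v_1 = (-1, -1, -2)ᵀ
v_2 = (1, 0, 0)ᵀ

Let N = A − (-2)·I. We want v_2 with N^2 v_2 = 0 but N^1 v_2 ≠ 0; then v_{j-1} := N · v_j for j = 2, …, 2.

Pick v_2 = (1, 0, 0)ᵀ.
Then v_1 = N · v_2 = (-1, -1, -2)ᵀ.

Sanity check: (A − (-2)·I) v_1 = (0, 0, 0)ᵀ = 0. ✓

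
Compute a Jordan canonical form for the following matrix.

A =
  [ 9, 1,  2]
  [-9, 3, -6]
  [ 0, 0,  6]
J_2(6) ⊕ J_1(6)

The characteristic polynomial is
  det(x·I − A) = x^3 - 18*x^2 + 108*x - 216 = (x - 6)^3

Eigenvalues and multiplicities (the geometric multiplicity of λ is n − rank(A − λI), which equals the number of Jordan blocks for λ):
  λ = 6: algebraic multiplicity = 3, geometric multiplicity = 2

Determining the block sizes for each eigenvalue:
  λ = 6: 2 blocks summing to 3 forces exactly one block of size 2 and the rest size 1 → block sizes [2, 1]

Assembling the blocks gives a Jordan form
J =
  [6, 1, 0]
  [0, 6, 0]
  [0, 0, 6]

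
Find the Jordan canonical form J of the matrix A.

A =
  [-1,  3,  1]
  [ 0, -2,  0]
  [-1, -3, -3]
J_2(-2) ⊕ J_1(-2)

The characteristic polynomial is
  det(x·I − A) = x^3 + 6*x^2 + 12*x + 8 = (x + 2)^3

Eigenvalues and multiplicities (the geometric multiplicity of λ is n − rank(A − λI), which equals the number of Jordan blocks for λ):
  λ = -2: algebraic multiplicity = 3, geometric multiplicity = 2

Determining the block sizes for each eigenvalue:
  λ = -2: 2 blocks summing to 3 forces exactly one block of size 2 and the rest size 1 → block sizes [2, 1]

Assembling the blocks gives a Jordan form
J =
  [-2,  1,  0]
  [ 0, -2,  0]
  [ 0,  0, -2]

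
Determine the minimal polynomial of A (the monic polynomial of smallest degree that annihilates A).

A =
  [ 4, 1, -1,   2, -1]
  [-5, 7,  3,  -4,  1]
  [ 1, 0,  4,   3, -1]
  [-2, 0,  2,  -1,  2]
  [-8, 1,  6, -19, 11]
x^3 - 15*x^2 + 75*x - 125

The characteristic polynomial is χ_A(x) = (x - 5)^5, so the eigenvalues are known. The minimal polynomial is
  m_A(x) = Π_λ (x − λ)^{k_λ}
where k_λ is the size of the *largest* Jordan block for λ (equivalently, the smallest k with (A − λI)^k v = 0 for every generalised eigenvector v of λ).

  λ = 5: largest Jordan block has size 3, contributing (x − 5)^3

So m_A(x) = (x - 5)^3 = x^3 - 15*x^2 + 75*x - 125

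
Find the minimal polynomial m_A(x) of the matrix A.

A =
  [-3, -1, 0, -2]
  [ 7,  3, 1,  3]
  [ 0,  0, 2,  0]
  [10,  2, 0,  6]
x^3 - 6*x^2 + 12*x - 8

The characteristic polynomial is χ_A(x) = (x - 2)^4, so the eigenvalues are known. The minimal polynomial is
  m_A(x) = Π_λ (x − λ)^{k_λ}
where k_λ is the size of the *largest* Jordan block for λ (equivalently, the smallest k with (A − λI)^k v = 0 for every generalised eigenvector v of λ).

  λ = 2: largest Jordan block has size 3, contributing (x − 2)^3

So m_A(x) = (x - 2)^3 = x^3 - 6*x^2 + 12*x - 8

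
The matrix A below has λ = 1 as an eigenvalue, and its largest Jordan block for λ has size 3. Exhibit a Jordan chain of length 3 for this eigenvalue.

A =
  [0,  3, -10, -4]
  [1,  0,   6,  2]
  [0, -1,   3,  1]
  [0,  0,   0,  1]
A Jordan chain for λ = 1 of length 3:
v_1 = (4, -2, -1, 0)ᵀ
v_2 = (-1, 1, 0, 0)ᵀ
v_3 = (1, 0, 0, 0)ᵀ

Let N = A − (1)·I. We want v_3 with N^3 v_3 = 0 but N^2 v_3 ≠ 0; then v_{j-1} := N · v_j for j = 3, …, 2.

Pick v_3 = (1, 0, 0, 0)ᵀ.
Then v_2 = N · v_3 = (-1, 1, 0, 0)ᵀ.
Then v_1 = N · v_2 = (4, -2, -1, 0)ᵀ.

Sanity check: (A − (1)·I) v_1 = (0, 0, 0, 0)ᵀ = 0. ✓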